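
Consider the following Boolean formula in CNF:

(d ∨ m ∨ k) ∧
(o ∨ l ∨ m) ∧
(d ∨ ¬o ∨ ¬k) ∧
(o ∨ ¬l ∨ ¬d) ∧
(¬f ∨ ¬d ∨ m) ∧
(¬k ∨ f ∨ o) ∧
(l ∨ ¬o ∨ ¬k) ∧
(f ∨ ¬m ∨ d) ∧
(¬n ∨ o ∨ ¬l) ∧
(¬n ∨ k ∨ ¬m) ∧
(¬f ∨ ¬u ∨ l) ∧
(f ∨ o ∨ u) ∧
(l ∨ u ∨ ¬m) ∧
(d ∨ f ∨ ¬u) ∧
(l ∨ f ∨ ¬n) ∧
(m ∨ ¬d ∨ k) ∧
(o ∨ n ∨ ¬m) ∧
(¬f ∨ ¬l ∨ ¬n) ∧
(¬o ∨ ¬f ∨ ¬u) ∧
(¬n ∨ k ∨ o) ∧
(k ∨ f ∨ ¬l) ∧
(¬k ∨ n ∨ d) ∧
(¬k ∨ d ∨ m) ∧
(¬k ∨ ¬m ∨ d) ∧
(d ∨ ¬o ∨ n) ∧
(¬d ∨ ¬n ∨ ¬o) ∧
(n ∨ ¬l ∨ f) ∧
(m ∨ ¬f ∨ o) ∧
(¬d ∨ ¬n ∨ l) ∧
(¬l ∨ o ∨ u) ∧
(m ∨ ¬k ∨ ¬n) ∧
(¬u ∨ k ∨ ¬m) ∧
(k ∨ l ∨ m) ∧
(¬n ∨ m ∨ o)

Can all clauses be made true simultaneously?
Yes

Yes, the formula is satisfiable.

One satisfying assignment is: m=True, n=False, u=False, d=True, o=True, f=True, l=True, k=False

Verification: With this assignment, all 34 clauses evaluate to true.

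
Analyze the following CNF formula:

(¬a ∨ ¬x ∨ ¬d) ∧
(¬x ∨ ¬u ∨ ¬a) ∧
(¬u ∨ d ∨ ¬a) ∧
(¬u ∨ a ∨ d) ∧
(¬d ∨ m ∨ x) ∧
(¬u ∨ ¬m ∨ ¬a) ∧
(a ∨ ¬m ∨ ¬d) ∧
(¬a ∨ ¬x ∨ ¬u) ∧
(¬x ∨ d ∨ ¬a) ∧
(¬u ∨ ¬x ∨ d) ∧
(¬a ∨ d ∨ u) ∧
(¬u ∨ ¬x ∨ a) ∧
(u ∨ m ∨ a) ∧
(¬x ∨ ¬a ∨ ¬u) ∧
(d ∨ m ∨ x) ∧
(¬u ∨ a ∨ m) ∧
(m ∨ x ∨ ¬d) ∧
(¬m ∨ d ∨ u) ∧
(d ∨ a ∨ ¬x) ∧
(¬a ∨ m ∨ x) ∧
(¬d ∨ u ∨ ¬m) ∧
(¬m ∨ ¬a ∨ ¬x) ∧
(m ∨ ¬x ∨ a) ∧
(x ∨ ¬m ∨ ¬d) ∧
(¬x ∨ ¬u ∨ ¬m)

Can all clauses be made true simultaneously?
No

No, the formula is not satisfiable.

No assignment of truth values to the variables can make all 25 clauses true simultaneously.

The formula is UNSAT (unsatisfiable).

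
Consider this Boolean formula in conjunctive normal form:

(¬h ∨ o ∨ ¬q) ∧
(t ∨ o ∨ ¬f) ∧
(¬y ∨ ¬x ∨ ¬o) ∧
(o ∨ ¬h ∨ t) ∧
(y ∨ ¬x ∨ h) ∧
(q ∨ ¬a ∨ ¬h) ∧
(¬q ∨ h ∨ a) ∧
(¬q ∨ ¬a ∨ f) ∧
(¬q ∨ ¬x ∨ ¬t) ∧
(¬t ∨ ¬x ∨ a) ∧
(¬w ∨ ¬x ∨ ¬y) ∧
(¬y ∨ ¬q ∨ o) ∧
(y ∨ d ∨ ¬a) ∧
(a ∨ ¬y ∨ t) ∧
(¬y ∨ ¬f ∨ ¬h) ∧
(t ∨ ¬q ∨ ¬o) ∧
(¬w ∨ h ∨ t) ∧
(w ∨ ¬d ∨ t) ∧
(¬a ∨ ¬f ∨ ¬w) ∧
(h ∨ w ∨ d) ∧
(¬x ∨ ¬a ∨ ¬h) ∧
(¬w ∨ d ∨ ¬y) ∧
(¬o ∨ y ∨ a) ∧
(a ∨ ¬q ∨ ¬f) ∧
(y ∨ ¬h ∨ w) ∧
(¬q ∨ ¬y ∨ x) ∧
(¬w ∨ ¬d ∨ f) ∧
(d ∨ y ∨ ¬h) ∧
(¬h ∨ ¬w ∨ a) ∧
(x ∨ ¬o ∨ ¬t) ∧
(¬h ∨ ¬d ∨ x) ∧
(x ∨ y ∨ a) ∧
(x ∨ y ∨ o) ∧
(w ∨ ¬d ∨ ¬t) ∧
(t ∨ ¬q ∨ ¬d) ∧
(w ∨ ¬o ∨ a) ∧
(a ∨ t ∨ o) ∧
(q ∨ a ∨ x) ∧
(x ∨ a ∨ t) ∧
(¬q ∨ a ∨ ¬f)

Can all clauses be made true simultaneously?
No

No, the formula is not satisfiable.

No assignment of truth values to the variables can make all 40 clauses true simultaneously.

The formula is UNSAT (unsatisfiable).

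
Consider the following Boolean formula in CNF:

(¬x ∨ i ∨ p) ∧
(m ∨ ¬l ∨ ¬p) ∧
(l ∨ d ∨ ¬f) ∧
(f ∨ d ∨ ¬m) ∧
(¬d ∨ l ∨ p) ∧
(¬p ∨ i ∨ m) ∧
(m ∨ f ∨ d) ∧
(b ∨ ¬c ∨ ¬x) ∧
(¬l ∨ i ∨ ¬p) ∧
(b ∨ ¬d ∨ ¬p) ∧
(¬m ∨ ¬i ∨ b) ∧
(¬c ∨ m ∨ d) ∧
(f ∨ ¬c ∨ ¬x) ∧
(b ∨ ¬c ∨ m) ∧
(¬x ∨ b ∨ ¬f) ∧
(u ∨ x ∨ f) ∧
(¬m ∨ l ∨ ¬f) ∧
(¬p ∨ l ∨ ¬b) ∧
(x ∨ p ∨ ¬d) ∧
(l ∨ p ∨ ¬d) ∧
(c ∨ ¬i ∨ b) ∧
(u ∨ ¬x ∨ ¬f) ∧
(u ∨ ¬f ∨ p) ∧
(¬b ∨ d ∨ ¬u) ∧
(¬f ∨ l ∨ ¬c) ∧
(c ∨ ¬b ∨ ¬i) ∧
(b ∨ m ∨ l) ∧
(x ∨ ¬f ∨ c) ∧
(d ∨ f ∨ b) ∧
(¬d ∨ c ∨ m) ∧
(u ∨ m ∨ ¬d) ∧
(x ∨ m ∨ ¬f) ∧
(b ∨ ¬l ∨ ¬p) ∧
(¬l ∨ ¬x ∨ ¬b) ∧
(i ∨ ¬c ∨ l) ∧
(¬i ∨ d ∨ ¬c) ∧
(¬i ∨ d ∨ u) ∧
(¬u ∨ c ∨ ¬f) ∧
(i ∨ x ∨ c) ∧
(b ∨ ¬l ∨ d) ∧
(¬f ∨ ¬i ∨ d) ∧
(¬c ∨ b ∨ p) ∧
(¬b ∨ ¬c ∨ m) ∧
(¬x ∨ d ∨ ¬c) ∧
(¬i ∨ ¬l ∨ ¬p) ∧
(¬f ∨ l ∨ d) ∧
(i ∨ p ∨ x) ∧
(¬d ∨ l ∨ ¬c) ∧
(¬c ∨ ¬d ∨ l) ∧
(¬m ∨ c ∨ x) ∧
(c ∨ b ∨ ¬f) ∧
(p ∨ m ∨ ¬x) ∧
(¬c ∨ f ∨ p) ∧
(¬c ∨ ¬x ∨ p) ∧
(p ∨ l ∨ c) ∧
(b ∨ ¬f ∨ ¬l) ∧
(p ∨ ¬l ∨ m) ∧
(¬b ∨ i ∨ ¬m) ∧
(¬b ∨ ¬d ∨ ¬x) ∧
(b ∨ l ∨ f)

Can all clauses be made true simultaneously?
No

No, the formula is not satisfiable.

No assignment of truth values to the variables can make all 60 clauses true simultaneously.

The formula is UNSAT (unsatisfiable).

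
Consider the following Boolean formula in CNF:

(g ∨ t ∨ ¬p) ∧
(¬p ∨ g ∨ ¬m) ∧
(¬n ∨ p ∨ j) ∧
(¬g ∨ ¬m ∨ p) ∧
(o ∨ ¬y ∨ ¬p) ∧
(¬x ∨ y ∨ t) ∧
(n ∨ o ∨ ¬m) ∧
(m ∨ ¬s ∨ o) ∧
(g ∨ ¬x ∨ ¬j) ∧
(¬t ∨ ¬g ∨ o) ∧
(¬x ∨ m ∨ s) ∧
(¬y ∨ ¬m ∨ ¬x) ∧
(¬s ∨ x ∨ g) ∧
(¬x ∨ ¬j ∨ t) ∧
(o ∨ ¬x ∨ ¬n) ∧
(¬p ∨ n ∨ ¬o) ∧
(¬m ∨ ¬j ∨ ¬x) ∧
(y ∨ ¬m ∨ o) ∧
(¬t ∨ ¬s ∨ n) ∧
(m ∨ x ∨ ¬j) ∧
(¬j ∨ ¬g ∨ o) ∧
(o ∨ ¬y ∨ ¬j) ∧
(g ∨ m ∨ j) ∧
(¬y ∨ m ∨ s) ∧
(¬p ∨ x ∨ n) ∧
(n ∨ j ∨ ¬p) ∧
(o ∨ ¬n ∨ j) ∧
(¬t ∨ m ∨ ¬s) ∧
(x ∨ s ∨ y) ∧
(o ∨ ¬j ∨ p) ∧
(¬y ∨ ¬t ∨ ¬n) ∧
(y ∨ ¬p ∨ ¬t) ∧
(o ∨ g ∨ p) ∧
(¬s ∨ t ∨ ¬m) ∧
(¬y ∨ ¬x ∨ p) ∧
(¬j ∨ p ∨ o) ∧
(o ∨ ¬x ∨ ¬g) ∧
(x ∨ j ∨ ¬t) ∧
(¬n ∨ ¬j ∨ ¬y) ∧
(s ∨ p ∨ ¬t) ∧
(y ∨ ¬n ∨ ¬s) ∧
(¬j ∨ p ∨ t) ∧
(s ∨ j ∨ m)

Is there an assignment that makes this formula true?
Yes

Yes, the formula is satisfiable.

One satisfying assignment is: n=True, t=False, g=True, s=True, j=False, p=True, m=False, y=True, x=False, o=True

Verification: With this assignment, all 43 clauses evaluate to true.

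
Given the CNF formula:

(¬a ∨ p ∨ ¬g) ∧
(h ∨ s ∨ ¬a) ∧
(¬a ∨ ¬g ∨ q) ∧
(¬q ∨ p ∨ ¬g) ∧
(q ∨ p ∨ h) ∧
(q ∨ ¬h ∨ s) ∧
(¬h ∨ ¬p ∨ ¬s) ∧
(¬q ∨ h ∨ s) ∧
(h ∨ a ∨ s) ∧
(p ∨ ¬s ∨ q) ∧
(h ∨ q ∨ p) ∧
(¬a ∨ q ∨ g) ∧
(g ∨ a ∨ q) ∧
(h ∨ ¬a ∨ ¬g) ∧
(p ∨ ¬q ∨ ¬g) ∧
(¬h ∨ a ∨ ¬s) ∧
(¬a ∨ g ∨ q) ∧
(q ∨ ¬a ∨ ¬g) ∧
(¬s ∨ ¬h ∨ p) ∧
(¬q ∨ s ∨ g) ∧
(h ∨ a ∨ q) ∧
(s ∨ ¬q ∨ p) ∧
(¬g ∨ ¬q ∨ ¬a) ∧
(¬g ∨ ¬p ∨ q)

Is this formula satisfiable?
Yes

Yes, the formula is satisfiable.

One satisfying assignment is: q=True, h=True, p=True, g=True, a=False, s=False

Verification: With this assignment, all 24 clauses evaluate to true.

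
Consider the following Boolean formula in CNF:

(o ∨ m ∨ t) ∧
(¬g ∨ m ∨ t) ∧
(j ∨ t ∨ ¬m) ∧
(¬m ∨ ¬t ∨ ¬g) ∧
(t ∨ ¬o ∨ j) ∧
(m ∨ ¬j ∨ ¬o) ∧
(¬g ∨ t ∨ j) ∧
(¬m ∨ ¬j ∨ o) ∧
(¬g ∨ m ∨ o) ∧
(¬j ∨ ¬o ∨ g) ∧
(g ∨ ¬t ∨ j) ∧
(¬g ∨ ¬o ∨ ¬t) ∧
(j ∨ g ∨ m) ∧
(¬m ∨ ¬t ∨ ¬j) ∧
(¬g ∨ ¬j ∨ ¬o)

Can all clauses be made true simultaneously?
Yes

Yes, the formula is satisfiable.

One satisfying assignment is: t=True, m=False, o=False, j=True, g=False

Verification: With this assignment, all 15 clauses evaluate to true.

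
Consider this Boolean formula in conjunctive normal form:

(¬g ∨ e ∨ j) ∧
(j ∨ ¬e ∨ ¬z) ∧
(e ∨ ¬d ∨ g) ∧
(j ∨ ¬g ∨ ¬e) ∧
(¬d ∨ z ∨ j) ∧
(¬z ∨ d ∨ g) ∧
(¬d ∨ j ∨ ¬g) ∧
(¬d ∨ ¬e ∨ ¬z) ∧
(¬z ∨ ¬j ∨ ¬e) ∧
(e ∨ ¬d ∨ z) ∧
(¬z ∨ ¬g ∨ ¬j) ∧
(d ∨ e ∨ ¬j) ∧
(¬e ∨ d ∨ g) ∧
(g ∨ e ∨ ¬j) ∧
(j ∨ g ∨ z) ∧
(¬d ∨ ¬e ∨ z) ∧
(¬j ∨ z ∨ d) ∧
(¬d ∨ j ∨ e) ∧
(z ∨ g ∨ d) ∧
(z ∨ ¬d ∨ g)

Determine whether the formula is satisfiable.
No

No, the formula is not satisfiable.

No assignment of truth values to the variables can make all 20 clauses true simultaneously.

The formula is UNSAT (unsatisfiable).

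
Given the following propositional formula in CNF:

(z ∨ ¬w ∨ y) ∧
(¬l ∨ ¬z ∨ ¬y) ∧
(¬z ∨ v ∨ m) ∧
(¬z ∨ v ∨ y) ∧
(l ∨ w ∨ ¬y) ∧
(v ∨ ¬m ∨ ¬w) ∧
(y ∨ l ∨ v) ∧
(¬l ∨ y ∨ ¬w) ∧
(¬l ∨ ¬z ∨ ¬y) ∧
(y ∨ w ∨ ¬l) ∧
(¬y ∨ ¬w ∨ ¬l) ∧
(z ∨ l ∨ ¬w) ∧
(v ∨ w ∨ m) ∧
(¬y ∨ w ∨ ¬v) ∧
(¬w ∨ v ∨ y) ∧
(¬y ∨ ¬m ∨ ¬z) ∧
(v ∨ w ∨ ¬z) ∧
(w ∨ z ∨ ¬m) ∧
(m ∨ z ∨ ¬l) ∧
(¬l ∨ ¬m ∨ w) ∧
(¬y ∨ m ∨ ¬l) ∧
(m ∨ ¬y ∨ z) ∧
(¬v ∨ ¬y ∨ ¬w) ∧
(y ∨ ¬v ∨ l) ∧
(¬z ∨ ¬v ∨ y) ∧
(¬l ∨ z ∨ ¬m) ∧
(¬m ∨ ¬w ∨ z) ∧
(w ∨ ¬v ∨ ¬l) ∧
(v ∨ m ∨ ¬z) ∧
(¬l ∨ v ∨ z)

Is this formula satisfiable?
No

No, the formula is not satisfiable.

No assignment of truth values to the variables can make all 30 clauses true simultaneously.

The formula is UNSAT (unsatisfiable).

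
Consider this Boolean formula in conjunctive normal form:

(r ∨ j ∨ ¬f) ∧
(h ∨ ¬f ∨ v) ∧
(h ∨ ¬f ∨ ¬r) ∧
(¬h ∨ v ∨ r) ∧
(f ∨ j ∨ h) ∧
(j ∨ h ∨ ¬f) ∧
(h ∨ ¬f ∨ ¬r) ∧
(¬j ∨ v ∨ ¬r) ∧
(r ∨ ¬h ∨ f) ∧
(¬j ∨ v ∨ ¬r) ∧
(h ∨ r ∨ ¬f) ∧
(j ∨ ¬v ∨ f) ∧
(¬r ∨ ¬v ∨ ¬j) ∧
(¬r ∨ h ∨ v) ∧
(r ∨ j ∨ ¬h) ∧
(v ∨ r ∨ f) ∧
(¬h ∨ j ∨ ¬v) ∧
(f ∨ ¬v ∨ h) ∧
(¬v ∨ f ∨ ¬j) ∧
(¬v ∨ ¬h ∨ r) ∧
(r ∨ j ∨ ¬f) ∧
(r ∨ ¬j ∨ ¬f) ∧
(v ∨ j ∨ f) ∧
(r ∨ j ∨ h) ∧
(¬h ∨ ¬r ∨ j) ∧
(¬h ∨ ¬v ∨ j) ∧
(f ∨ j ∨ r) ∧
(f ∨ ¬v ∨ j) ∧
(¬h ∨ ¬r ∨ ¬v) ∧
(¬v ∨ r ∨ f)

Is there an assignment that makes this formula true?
No

No, the formula is not satisfiable.

No assignment of truth values to the variables can make all 30 clauses true simultaneously.

The formula is UNSAT (unsatisfiable).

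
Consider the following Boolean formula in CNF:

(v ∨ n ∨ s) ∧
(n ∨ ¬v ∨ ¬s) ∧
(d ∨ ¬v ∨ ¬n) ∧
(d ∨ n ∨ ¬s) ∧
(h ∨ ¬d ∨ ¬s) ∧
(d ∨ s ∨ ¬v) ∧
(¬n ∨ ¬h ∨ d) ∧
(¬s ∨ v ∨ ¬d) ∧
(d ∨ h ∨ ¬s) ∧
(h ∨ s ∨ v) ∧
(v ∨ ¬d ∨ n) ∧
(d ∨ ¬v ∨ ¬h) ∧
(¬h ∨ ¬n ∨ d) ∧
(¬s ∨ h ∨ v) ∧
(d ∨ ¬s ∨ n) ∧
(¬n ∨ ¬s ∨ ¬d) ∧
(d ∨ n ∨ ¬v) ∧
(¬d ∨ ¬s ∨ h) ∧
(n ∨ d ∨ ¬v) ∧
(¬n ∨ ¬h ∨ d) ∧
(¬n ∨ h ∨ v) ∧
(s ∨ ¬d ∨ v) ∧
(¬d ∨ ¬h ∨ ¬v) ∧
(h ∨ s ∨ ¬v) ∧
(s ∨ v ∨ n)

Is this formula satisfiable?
No

No, the formula is not satisfiable.

No assignment of truth values to the variables can make all 25 clauses true simultaneously.

The formula is UNSAT (unsatisfiable).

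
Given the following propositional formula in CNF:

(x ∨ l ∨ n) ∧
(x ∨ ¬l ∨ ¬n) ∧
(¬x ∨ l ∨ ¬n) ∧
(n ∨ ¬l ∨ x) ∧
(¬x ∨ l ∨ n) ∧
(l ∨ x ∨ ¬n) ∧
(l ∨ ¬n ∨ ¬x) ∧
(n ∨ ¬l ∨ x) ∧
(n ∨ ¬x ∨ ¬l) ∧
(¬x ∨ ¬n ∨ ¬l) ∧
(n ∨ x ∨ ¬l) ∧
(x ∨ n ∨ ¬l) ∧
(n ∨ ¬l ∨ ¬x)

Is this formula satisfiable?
No

No, the formula is not satisfiable.

No assignment of truth values to the variables can make all 13 clauses true simultaneously.

The formula is UNSAT (unsatisfiable).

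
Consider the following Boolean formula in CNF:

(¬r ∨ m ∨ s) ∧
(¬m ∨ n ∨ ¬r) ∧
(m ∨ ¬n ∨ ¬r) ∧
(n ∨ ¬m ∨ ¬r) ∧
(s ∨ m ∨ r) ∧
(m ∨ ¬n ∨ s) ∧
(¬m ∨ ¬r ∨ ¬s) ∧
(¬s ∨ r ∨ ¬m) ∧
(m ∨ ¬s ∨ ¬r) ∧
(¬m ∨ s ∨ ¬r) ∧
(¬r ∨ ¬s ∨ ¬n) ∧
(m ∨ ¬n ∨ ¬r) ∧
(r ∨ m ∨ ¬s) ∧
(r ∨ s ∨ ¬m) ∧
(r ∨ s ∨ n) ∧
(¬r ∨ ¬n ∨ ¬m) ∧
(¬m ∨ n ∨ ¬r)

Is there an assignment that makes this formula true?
No

No, the formula is not satisfiable.

No assignment of truth values to the variables can make all 17 clauses true simultaneously.

The formula is UNSAT (unsatisfiable).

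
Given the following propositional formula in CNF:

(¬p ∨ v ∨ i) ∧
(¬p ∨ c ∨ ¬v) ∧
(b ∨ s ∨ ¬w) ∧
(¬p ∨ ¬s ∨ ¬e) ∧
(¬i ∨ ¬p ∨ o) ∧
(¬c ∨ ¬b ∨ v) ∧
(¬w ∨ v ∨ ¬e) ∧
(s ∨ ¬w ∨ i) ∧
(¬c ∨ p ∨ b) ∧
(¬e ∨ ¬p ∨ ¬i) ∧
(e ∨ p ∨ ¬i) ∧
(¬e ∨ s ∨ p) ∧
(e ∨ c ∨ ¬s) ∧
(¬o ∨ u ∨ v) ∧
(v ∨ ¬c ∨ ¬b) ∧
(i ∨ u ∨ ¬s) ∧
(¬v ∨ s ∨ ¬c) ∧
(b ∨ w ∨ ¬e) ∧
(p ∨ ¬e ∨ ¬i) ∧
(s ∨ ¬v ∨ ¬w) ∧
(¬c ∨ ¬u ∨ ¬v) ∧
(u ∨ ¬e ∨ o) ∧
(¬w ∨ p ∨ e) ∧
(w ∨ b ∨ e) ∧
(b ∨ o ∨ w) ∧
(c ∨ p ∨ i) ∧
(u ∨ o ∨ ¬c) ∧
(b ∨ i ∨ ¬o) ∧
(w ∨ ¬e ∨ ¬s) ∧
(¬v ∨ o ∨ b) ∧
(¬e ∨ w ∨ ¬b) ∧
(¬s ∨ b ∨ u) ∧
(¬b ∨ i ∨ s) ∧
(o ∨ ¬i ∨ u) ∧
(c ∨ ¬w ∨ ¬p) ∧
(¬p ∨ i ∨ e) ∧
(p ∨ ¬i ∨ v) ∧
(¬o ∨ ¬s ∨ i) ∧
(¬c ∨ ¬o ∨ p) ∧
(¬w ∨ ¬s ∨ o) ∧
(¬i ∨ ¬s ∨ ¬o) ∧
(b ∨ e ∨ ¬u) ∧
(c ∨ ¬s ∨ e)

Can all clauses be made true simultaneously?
Yes

Yes, the formula is satisfiable.

One satisfying assignment is: e=False, i=True, c=False, s=False, o=True, u=True, w=False, p=True, v=False, b=True

Verification: With this assignment, all 43 clauses evaluate to true.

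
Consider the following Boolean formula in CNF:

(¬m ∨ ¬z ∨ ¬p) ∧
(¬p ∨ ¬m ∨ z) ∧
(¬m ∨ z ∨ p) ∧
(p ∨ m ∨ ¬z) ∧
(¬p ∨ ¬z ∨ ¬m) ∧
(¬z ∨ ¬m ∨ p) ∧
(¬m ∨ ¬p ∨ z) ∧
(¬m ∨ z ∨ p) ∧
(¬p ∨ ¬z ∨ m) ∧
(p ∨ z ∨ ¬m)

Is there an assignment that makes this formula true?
Yes

Yes, the formula is satisfiable.

One satisfying assignment is: m=False, p=False, z=False

Verification: With this assignment, all 10 clauses evaluate to true.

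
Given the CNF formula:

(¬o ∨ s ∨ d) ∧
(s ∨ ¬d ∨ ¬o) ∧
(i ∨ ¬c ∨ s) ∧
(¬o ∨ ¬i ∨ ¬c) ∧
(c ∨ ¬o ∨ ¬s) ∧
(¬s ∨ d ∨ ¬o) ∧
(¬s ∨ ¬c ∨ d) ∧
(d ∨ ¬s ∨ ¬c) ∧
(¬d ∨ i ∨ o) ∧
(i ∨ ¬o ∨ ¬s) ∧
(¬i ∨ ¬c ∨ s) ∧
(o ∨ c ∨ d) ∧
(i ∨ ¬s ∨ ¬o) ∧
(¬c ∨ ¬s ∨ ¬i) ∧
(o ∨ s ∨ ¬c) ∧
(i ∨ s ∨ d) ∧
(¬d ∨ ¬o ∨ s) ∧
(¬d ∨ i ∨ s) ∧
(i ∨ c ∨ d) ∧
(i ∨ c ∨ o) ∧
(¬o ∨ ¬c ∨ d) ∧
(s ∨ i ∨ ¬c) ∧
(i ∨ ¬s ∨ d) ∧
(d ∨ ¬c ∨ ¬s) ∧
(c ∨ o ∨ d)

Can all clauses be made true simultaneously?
Yes

Yes, the formula is satisfiable.

One satisfying assignment is: i=True, o=False, d=True, s=True, c=False

Verification: With this assignment, all 25 clauses evaluate to true.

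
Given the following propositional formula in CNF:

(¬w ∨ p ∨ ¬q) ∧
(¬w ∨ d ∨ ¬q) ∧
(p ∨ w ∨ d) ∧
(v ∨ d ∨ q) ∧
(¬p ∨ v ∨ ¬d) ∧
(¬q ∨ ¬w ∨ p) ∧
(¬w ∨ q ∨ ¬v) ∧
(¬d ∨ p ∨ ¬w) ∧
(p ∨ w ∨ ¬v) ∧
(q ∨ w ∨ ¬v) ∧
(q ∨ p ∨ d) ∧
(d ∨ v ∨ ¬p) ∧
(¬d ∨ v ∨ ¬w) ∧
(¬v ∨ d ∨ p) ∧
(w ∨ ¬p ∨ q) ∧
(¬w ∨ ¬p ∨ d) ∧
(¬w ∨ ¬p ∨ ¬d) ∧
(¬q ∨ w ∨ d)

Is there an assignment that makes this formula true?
Yes

Yes, the formula is satisfiable.

One satisfying assignment is: q=False, v=False, p=False, w=False, d=True

Verification: With this assignment, all 18 clauses evaluate to true.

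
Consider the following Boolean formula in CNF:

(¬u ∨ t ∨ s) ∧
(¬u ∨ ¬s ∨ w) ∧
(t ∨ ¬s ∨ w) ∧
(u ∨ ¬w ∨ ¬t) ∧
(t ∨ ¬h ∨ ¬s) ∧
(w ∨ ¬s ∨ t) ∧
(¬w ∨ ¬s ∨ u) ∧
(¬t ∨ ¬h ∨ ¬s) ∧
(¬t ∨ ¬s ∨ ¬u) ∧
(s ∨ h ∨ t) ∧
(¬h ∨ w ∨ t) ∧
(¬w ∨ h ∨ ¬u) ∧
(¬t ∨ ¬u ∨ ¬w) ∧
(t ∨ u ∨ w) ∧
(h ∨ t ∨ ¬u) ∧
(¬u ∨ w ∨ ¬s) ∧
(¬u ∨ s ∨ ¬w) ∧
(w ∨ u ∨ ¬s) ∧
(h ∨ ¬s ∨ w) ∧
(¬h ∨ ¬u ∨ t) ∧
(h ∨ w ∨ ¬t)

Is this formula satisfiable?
Yes

Yes, the formula is satisfiable.

One satisfying assignment is: u=False, w=True, h=True, s=False, t=False

Verification: With this assignment, all 21 clauses evaluate to true.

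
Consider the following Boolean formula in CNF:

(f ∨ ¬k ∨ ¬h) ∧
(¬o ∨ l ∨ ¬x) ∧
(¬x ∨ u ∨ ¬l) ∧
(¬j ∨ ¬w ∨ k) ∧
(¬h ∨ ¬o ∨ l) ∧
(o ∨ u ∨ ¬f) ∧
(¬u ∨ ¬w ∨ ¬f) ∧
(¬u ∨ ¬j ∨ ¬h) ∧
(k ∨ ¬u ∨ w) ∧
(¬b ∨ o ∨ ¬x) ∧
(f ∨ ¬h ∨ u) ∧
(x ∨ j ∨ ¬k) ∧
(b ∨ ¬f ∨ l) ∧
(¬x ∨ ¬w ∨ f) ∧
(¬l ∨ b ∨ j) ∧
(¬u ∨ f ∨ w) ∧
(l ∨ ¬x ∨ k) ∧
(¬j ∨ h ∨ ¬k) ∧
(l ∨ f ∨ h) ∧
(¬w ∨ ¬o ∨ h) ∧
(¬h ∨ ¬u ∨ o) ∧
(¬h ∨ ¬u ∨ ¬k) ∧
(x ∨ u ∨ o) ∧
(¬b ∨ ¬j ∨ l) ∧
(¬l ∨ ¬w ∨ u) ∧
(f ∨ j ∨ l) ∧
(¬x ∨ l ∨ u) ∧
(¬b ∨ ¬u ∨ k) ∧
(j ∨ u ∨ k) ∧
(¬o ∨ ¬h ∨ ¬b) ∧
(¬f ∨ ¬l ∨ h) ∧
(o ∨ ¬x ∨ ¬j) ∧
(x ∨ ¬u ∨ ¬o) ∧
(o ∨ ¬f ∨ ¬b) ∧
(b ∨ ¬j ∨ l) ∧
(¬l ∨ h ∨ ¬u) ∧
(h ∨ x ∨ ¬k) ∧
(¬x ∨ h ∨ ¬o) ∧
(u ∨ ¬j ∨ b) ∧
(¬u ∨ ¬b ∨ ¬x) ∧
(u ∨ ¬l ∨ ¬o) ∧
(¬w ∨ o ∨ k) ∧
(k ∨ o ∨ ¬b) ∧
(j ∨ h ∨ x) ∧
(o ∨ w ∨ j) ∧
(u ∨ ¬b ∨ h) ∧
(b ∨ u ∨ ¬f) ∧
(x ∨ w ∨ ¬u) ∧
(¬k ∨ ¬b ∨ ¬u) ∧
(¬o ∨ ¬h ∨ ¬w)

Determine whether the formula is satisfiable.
No

No, the formula is not satisfiable.

No assignment of truth values to the variables can make all 50 clauses true simultaneously.

The formula is UNSAT (unsatisfiable).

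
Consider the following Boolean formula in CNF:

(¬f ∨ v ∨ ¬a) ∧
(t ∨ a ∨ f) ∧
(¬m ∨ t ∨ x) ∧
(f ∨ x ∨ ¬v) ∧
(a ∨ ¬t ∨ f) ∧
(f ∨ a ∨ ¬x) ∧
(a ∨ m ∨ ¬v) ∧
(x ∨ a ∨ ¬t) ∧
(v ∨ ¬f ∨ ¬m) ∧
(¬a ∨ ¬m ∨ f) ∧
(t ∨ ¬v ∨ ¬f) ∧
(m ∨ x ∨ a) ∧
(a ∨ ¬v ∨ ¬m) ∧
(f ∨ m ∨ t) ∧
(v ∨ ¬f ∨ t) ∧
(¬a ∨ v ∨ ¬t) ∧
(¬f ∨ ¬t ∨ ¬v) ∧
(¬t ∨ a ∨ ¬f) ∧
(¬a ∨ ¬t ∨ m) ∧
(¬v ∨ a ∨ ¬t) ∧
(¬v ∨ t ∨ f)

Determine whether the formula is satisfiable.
No

No, the formula is not satisfiable.

No assignment of truth values to the variables can make all 21 clauses true simultaneously.

The formula is UNSAT (unsatisfiable).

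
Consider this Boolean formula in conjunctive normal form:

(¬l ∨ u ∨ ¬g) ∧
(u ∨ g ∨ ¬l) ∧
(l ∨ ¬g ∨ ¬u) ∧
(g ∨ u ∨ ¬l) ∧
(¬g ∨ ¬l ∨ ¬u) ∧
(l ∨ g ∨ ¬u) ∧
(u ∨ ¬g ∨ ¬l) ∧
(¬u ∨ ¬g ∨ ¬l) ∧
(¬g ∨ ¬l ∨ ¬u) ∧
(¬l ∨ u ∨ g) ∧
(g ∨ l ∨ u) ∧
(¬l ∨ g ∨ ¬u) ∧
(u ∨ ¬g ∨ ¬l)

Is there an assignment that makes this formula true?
Yes

Yes, the formula is satisfiable.

One satisfying assignment is: u=False, g=True, l=False

Verification: With this assignment, all 13 clauses evaluate to true.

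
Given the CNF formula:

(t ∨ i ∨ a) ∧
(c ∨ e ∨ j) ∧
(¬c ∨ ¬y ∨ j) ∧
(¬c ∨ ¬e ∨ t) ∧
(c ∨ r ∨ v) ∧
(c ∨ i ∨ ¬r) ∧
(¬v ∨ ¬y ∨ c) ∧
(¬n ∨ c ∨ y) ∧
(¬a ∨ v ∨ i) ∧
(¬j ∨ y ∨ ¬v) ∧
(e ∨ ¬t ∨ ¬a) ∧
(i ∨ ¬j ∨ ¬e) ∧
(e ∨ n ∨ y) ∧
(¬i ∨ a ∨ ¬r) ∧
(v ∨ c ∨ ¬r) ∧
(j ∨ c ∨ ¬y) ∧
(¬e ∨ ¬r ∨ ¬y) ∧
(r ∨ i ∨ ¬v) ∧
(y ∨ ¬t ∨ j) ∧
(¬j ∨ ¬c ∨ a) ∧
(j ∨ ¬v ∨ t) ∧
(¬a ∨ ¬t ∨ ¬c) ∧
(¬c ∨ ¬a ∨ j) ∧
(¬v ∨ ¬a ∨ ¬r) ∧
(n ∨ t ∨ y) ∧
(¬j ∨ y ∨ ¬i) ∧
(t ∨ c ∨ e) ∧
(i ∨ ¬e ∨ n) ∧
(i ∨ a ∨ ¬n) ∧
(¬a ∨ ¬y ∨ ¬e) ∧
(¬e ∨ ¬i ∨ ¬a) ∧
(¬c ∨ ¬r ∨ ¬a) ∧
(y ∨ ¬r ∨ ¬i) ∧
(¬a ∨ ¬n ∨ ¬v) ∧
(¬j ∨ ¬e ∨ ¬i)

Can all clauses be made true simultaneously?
Yes

Yes, the formula is satisfiable.

One satisfying assignment is: e=False, i=True, a=True, r=False, t=False, n=False, c=True, y=True, j=True, v=False

Verification: With this assignment, all 35 clauses evaluate to true.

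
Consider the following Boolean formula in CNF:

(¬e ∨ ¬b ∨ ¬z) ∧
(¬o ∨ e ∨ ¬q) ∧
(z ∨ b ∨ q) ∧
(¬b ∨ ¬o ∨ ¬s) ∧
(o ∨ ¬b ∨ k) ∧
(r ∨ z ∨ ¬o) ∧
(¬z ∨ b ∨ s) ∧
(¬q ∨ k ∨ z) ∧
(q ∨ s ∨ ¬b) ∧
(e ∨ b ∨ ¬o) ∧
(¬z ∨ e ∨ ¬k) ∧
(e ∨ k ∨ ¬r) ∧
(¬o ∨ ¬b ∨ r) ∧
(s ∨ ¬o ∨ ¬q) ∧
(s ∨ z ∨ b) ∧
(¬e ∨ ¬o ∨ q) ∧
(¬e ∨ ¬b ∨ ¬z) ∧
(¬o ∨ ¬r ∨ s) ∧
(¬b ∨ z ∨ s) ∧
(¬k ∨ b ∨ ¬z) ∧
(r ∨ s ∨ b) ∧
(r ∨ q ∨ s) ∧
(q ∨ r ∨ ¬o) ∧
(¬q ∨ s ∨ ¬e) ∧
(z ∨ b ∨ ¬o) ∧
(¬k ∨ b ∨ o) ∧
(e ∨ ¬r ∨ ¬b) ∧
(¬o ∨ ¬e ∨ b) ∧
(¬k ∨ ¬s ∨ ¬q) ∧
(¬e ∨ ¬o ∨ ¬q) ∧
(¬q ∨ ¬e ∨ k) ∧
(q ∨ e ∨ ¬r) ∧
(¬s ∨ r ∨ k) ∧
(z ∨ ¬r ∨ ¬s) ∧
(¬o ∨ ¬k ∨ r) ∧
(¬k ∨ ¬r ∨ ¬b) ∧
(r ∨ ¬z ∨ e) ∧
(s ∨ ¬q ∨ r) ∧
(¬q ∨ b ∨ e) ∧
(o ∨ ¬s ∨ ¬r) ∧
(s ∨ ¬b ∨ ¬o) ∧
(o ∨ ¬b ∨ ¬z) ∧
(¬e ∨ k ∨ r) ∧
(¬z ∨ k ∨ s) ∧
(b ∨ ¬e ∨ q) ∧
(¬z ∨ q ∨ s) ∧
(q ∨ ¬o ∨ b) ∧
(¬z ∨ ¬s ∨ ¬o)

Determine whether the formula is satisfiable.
Yes

Yes, the formula is satisfiable.

One satisfying assignment is: b=True, o=False, q=False, s=True, e=False, r=False, z=False, k=True

Verification: With this assignment, all 48 clauses evaluate to true.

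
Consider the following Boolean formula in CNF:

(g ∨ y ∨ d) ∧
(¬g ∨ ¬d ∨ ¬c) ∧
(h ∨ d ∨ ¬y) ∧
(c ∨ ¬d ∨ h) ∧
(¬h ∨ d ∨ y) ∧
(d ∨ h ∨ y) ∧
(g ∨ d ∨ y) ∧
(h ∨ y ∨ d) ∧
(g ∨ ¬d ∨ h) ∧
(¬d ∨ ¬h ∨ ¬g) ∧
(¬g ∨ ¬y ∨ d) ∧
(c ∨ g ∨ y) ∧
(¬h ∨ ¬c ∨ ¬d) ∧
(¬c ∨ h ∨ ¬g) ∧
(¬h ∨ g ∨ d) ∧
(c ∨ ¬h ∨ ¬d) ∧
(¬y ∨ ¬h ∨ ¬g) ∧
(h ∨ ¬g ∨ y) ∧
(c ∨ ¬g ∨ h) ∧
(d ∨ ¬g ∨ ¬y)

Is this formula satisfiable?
No

No, the formula is not satisfiable.

No assignment of truth values to the variables can make all 20 clauses true simultaneously.

The formula is UNSAT (unsatisfiable).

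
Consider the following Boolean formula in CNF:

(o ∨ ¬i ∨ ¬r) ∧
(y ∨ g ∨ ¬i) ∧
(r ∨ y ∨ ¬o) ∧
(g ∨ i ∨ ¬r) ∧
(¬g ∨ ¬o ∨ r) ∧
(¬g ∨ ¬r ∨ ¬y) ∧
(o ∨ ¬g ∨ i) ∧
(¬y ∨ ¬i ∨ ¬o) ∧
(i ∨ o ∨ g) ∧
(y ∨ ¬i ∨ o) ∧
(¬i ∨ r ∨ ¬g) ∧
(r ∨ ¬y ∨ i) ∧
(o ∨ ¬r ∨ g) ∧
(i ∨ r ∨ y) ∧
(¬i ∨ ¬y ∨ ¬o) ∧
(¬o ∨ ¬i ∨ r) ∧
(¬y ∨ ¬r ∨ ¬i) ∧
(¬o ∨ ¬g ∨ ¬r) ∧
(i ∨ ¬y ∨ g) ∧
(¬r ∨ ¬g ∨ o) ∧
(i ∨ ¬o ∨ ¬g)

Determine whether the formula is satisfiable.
Yes

Yes, the formula is satisfiable.

One satisfying assignment is: o=False, r=False, y=True, g=False, i=True

Verification: With this assignment, all 21 clauses evaluate to true.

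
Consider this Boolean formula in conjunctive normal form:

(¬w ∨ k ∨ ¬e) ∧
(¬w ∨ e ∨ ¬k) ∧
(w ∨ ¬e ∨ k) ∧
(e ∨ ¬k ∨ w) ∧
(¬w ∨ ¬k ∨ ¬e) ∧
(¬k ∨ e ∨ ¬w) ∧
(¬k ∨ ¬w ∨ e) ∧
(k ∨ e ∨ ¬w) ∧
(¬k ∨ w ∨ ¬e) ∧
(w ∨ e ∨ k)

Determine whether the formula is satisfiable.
No

No, the formula is not satisfiable.

No assignment of truth values to the variables can make all 10 clauses true simultaneously.

The formula is UNSAT (unsatisfiable).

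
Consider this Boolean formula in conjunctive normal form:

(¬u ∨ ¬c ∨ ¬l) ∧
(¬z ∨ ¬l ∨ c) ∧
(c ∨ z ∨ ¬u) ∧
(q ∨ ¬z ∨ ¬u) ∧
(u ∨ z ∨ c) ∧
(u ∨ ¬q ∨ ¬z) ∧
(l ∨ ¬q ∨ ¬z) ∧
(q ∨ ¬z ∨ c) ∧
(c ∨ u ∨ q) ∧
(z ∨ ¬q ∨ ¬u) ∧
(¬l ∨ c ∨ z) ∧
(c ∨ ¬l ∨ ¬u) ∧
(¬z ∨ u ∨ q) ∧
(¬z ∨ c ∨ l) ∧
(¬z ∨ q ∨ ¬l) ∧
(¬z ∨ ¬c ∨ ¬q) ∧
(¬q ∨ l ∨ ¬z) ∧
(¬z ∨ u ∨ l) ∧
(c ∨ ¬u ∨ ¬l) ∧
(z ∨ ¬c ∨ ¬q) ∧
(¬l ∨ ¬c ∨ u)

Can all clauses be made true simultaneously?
Yes

Yes, the formula is satisfiable.

One satisfying assignment is: c=True, q=False, u=True, l=False, z=False

Verification: With this assignment, all 21 clauses evaluate to true.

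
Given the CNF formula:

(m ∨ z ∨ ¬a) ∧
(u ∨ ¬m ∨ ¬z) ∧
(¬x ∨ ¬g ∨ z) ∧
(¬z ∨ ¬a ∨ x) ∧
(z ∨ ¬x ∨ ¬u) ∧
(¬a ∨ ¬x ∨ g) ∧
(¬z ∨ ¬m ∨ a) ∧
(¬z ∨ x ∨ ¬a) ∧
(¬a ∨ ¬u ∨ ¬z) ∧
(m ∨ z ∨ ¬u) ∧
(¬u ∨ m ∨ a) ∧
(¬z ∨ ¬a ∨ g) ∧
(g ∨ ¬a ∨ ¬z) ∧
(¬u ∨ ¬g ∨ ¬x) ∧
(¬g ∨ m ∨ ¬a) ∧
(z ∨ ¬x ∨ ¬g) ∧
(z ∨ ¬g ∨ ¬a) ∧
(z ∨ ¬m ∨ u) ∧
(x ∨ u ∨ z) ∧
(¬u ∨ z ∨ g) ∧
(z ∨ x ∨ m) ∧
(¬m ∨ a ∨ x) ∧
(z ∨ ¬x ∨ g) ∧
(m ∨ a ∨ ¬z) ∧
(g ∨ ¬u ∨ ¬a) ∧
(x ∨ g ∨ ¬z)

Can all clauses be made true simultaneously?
No

No, the formula is not satisfiable.

No assignment of truth values to the variables can make all 26 clauses true simultaneously.

The formula is UNSAT (unsatisfiable).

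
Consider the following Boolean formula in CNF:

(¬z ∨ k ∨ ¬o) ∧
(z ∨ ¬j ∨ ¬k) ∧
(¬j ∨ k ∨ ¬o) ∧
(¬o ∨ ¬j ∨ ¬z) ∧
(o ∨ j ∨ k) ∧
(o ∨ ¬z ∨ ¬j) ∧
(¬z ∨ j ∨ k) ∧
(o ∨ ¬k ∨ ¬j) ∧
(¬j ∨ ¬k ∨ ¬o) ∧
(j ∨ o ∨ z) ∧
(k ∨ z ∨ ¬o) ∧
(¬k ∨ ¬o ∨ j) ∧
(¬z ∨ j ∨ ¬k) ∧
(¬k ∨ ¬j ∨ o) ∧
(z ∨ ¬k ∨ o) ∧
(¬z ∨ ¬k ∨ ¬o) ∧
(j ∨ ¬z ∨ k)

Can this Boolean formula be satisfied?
Yes

Yes, the formula is satisfiable.

One satisfying assignment is: j=True, k=False, z=False, o=False

Verification: With this assignment, all 17 clauses evaluate to true.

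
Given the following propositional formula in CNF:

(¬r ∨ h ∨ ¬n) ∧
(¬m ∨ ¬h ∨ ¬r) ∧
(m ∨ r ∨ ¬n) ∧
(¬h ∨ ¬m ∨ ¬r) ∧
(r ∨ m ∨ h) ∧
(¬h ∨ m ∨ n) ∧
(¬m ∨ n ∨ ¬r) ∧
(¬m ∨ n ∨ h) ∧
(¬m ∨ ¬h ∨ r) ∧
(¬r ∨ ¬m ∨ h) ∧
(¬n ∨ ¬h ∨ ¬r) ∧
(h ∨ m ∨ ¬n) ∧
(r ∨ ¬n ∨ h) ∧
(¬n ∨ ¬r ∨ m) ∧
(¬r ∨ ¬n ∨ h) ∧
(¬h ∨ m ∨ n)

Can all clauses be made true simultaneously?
Yes

Yes, the formula is satisfiable.

One satisfying assignment is: m=False, r=True, n=False, h=False

Verification: With this assignment, all 16 clauses evaluate to true.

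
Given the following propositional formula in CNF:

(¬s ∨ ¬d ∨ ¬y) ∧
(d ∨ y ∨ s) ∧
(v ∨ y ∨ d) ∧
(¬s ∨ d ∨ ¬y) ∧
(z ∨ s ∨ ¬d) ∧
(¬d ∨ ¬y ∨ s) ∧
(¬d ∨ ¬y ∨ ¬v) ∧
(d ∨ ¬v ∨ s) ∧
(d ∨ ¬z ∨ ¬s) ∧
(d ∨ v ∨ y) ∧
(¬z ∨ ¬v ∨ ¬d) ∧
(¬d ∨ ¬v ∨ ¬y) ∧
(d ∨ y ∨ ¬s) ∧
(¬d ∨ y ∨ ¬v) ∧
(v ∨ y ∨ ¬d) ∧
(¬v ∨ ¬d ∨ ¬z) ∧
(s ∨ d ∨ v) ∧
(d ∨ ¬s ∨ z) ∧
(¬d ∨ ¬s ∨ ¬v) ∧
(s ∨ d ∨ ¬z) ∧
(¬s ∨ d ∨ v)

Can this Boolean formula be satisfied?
No

No, the formula is not satisfiable.

No assignment of truth values to the variables can make all 21 clauses true simultaneously.

The formula is UNSAT (unsatisfiable).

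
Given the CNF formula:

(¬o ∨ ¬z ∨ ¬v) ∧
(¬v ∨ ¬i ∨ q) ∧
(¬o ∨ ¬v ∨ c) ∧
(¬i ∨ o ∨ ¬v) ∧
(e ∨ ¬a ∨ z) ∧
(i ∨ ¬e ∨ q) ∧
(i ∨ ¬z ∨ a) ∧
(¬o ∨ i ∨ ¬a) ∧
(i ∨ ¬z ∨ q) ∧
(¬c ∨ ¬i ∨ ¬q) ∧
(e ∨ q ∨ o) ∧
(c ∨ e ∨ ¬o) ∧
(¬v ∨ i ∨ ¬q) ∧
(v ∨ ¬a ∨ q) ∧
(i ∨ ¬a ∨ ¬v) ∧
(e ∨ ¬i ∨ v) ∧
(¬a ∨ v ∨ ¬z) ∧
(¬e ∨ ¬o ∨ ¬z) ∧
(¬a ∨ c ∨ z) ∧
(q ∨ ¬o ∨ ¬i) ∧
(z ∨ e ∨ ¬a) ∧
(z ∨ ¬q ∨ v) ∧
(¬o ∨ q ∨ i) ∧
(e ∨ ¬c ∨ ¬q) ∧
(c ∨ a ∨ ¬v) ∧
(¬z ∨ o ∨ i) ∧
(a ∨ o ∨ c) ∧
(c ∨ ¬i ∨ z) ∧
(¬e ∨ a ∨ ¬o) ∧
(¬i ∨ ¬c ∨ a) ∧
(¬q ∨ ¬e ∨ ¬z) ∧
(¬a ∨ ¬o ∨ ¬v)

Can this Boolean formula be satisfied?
No

No, the formula is not satisfiable.

No assignment of truth values to the variables can make all 32 clauses true simultaneously.

The formula is UNSAT (unsatisfiable).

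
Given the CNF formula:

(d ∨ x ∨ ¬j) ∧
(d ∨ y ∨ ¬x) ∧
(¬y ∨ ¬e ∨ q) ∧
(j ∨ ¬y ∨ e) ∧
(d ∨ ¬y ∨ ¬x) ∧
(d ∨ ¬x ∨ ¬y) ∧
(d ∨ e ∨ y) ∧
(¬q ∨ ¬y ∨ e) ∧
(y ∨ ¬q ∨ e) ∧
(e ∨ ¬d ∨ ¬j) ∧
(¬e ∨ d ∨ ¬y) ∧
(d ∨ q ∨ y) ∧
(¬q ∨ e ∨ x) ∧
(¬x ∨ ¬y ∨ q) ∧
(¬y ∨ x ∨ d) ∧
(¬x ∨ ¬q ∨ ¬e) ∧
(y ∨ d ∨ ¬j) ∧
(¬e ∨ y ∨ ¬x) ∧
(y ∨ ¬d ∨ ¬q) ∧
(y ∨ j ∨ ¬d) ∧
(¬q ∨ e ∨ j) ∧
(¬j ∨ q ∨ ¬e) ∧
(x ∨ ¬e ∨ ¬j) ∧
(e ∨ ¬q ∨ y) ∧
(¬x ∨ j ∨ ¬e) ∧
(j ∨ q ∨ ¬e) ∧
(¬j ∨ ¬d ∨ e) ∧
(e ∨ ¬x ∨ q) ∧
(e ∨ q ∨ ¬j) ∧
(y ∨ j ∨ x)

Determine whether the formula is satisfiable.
Yes

Yes, the formula is satisfiable.

One satisfying assignment is: e=True, x=False, y=True, q=True, j=False, d=True

Verification: With this assignment, all 30 clauses evaluate to true.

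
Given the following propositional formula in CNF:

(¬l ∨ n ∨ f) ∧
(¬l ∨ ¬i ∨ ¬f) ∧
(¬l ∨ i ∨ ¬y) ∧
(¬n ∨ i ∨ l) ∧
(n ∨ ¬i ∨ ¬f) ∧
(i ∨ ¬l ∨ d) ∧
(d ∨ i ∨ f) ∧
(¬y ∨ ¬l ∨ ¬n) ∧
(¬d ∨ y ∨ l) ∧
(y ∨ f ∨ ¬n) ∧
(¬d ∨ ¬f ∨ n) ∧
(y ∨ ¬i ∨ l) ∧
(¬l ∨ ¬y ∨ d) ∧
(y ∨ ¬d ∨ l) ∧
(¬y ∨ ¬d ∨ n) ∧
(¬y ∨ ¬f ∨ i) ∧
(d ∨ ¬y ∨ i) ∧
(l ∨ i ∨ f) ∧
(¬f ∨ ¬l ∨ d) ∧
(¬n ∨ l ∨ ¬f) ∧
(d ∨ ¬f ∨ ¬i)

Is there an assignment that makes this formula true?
Yes

Yes, the formula is satisfiable.

One satisfying assignment is: i=False, y=False, d=False, f=True, l=False, n=False

Verification: With this assignment, all 21 clauses evaluate to true.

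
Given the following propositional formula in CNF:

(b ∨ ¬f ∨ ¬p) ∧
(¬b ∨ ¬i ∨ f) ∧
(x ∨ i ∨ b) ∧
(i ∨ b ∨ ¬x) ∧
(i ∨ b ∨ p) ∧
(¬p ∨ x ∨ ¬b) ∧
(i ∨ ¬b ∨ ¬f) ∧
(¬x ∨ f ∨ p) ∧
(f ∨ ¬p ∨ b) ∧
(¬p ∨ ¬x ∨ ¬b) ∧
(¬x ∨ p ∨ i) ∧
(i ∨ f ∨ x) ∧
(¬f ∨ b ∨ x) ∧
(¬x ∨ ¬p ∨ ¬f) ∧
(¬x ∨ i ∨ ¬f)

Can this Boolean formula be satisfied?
Yes

Yes, the formula is satisfiable.

One satisfying assignment is: x=False, p=False, b=False, f=False, i=True

Verification: With this assignment, all 15 clauses evaluate to true.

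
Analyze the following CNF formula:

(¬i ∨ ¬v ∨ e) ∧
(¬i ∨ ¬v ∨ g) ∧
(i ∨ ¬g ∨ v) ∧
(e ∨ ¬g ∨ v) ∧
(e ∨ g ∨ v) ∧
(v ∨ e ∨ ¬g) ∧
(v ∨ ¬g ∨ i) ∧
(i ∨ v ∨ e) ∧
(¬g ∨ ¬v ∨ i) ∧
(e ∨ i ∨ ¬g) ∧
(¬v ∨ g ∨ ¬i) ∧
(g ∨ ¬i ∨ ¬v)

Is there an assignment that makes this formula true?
Yes

Yes, the formula is satisfiable.

One satisfying assignment is: g=False, i=False, v=True, e=False

Verification: With this assignment, all 12 clauses evaluate to true.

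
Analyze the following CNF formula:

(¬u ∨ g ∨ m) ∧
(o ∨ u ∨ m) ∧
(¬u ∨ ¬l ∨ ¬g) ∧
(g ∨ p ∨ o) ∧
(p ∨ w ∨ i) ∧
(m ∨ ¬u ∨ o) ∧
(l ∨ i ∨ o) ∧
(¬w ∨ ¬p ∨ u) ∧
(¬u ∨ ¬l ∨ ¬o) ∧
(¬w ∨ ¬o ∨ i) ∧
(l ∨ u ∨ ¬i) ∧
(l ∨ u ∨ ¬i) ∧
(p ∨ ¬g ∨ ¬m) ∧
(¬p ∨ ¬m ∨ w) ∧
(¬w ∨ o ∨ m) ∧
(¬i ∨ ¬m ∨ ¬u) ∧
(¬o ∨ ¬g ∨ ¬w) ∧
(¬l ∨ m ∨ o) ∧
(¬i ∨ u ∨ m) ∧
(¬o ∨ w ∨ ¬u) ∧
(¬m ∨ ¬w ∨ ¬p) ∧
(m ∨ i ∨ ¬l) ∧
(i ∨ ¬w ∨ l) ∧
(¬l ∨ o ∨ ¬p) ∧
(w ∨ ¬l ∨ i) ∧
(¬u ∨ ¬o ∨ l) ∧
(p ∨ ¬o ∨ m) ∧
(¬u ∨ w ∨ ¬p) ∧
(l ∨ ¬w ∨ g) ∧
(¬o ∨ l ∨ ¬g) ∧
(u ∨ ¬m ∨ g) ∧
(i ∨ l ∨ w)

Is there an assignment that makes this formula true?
No

No, the formula is not satisfiable.

No assignment of truth values to the variables can make all 32 clauses true simultaneously.

The formula is UNSAT (unsatisfiable).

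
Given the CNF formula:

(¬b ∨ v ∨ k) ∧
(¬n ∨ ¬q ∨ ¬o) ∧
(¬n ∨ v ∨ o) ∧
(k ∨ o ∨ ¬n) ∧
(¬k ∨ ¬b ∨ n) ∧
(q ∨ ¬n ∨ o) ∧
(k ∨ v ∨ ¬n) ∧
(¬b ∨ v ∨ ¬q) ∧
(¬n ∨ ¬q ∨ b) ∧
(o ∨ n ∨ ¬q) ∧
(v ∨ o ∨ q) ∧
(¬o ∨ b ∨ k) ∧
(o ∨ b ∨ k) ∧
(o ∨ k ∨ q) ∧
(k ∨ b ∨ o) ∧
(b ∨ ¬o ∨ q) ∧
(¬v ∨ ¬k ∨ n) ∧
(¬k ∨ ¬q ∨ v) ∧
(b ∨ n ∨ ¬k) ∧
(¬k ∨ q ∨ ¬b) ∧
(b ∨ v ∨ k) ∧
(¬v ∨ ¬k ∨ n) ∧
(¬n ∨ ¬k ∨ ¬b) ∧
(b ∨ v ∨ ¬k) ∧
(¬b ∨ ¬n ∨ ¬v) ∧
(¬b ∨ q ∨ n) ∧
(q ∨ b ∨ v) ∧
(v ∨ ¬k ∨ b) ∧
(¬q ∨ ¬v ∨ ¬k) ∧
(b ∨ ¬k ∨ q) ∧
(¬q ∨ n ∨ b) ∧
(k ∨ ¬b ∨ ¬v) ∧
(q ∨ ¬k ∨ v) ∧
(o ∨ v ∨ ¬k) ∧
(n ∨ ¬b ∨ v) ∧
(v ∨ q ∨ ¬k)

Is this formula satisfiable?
No

No, the formula is not satisfiable.

No assignment of truth values to the variables can make all 36 clauses true simultaneously.

The formula is UNSAT (unsatisfiable).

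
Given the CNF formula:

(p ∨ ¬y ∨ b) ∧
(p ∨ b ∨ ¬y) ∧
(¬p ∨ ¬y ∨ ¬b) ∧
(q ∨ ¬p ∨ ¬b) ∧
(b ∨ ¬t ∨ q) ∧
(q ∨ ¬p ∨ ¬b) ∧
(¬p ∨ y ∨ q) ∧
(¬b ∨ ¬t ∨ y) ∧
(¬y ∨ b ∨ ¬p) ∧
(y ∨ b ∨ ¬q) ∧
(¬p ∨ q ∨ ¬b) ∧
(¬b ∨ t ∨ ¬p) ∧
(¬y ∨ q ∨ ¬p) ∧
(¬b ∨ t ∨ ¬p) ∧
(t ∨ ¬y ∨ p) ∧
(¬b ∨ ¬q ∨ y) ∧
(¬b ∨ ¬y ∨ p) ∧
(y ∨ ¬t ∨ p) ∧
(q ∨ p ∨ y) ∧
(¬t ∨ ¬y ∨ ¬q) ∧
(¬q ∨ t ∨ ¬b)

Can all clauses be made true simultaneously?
No

No, the formula is not satisfiable.

No assignment of truth values to the variables can make all 21 clauses true simultaneously.

The formula is UNSAT (unsatisfiable).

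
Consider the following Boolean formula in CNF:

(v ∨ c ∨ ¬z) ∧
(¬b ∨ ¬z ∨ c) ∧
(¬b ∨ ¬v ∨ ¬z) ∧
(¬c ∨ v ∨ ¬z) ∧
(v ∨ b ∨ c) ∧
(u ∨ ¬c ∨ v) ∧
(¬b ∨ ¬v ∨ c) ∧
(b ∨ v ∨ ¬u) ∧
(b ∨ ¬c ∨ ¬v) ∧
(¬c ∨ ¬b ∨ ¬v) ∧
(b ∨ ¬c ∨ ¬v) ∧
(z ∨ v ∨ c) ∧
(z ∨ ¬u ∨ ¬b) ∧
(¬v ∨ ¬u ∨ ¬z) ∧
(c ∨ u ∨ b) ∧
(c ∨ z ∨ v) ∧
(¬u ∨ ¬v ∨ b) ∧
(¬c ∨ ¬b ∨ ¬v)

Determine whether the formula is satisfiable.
No

No, the formula is not satisfiable.

No assignment of truth values to the variables can make all 18 clauses true simultaneously.

The formula is UNSAT (unsatisfiable).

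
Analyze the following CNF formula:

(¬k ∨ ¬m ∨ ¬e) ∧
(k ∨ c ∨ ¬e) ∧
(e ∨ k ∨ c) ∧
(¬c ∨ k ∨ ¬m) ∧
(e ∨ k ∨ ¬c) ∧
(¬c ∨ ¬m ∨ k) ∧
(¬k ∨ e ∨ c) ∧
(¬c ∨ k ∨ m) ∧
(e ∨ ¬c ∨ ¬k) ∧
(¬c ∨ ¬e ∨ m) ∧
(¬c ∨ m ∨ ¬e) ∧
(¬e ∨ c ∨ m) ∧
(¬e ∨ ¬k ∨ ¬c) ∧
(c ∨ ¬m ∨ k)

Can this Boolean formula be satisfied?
No

No, the formula is not satisfiable.

No assignment of truth values to the variables can make all 14 clauses true simultaneously.

The formula is UNSAT (unsatisfiable).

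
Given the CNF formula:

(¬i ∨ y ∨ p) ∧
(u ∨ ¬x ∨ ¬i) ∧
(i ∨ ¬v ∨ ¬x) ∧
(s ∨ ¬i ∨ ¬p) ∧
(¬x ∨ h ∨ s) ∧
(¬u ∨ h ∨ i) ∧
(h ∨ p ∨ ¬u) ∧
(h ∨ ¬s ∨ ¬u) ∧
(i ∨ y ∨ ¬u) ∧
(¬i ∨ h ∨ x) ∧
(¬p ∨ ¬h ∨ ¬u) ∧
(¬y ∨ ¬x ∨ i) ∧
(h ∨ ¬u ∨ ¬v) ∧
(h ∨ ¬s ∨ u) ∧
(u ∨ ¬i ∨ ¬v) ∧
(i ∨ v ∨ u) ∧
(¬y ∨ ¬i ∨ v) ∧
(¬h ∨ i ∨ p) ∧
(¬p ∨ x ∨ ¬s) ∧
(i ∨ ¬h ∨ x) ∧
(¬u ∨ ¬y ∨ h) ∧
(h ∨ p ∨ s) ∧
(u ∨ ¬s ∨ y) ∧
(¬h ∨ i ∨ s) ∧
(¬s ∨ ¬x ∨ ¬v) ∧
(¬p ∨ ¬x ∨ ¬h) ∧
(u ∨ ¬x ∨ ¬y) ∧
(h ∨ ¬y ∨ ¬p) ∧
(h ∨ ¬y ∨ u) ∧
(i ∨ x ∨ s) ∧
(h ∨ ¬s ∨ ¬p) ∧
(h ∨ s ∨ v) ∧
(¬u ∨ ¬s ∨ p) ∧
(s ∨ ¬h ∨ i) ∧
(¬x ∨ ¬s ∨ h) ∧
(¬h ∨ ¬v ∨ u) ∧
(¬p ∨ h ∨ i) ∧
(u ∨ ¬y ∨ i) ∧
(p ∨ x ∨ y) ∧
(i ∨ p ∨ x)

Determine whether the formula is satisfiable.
Yes

Yes, the formula is satisfiable.

One satisfying assignment is: u=True, p=False, v=True, x=False, y=True, i=True, h=True, s=False

Verification: With this assignment, all 40 clauses evaluate to true.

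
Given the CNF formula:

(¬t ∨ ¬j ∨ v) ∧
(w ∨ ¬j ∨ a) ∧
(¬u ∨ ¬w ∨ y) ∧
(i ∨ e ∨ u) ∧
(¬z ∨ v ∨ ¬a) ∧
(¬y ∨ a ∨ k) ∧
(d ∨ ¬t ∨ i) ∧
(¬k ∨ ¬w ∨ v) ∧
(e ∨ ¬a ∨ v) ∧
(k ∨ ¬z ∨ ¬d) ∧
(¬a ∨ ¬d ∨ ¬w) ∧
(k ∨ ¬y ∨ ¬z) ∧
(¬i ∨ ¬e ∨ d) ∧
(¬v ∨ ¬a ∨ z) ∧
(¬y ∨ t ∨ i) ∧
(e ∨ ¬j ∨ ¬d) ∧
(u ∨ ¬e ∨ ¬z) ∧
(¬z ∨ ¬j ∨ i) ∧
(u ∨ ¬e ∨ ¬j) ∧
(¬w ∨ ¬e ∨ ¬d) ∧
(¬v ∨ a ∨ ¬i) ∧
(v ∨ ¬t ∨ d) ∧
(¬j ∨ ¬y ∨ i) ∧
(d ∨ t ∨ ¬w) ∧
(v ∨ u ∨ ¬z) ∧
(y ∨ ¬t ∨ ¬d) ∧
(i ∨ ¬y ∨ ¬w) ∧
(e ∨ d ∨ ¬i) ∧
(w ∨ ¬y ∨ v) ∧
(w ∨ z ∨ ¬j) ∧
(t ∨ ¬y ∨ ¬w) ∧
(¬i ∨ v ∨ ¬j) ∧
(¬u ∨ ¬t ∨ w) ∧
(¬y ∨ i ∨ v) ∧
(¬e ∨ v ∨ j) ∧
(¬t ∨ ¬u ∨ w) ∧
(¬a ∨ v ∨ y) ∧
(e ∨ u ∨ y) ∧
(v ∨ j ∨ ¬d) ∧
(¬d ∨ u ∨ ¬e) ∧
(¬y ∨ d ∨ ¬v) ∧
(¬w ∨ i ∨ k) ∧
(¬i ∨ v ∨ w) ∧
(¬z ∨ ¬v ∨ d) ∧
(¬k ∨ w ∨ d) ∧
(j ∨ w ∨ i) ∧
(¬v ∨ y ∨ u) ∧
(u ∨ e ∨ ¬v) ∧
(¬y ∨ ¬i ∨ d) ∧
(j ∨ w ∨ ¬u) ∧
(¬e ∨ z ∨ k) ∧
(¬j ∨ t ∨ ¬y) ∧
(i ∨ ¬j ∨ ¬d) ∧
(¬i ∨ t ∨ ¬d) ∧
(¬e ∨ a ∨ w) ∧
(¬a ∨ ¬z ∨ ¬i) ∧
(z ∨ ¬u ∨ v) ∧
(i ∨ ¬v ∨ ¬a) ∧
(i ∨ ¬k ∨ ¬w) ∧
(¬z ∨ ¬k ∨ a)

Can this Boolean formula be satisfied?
No

No, the formula is not satisfiable.

No assignment of truth values to the variables can make all 60 clauses true simultaneously.

The formula is UNSAT (unsatisfiable).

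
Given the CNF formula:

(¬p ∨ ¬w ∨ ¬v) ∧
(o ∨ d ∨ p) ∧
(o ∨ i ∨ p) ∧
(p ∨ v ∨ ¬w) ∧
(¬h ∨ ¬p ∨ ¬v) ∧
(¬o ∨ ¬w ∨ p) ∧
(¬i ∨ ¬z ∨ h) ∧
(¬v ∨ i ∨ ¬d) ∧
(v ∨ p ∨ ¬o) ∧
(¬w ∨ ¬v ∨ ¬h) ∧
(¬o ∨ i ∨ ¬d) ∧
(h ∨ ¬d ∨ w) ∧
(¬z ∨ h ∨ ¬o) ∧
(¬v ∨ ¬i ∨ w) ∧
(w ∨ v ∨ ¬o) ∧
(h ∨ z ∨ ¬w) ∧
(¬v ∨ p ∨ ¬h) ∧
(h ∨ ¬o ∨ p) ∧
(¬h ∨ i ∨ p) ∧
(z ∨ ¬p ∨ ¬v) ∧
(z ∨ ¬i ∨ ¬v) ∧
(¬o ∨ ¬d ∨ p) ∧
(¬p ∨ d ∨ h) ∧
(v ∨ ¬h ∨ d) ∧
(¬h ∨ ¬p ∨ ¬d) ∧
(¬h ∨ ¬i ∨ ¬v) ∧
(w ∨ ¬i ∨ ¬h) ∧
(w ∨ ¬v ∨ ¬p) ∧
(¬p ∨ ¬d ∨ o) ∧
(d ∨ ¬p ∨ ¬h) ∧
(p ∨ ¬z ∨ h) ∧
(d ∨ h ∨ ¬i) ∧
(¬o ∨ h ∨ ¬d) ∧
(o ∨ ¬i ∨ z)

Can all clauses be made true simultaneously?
No

No, the formula is not satisfiable.

No assignment of truth values to the variables can make all 34 clauses true simultaneously.

The formula is UNSAT (unsatisfiable).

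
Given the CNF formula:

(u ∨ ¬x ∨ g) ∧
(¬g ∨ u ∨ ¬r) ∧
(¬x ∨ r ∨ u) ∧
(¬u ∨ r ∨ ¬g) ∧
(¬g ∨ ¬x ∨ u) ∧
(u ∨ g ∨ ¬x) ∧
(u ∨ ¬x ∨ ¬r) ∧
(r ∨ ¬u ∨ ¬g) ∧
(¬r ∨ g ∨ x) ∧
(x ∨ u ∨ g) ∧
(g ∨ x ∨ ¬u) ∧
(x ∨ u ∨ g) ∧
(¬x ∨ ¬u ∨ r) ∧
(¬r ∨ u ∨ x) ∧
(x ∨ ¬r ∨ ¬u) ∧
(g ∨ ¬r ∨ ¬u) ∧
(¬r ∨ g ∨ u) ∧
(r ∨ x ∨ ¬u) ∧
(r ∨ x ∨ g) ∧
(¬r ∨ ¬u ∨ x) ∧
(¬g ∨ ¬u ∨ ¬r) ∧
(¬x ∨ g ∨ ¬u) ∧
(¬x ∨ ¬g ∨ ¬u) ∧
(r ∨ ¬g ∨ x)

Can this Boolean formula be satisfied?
No

No, the formula is not satisfiable.

No assignment of truth values to the variables can make all 24 clauses true simultaneously.

The formula is UNSAT (unsatisfiable).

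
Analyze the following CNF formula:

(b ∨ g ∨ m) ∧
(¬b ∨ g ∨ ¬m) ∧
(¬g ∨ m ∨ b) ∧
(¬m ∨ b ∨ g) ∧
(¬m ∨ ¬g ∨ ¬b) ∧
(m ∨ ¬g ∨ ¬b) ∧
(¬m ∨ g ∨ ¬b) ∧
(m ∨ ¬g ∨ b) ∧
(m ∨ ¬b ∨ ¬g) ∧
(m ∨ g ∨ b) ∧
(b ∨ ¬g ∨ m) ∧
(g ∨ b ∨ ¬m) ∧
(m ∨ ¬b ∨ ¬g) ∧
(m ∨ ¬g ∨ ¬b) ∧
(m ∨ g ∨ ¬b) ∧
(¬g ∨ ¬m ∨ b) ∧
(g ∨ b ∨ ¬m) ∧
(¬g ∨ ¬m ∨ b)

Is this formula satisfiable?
No

No, the formula is not satisfiable.

No assignment of truth values to the variables can make all 18 clauses true simultaneously.

The formula is UNSAT (unsatisfiable).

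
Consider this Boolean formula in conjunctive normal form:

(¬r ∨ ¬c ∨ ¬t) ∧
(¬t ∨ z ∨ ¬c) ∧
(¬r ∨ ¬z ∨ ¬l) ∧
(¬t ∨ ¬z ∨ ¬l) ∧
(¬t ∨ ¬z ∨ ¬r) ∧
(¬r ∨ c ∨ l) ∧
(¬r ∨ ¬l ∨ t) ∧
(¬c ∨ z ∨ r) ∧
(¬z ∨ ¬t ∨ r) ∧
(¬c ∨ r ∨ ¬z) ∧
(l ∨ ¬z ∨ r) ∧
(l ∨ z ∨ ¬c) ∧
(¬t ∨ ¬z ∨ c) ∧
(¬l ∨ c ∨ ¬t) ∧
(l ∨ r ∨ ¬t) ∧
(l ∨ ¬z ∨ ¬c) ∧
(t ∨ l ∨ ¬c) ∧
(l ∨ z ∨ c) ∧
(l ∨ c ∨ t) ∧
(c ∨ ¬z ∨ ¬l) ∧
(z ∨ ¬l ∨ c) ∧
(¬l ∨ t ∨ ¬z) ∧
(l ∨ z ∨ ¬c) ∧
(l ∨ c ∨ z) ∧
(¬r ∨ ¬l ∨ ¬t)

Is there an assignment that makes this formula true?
No

No, the formula is not satisfiable.

No assignment of truth values to the variables can make all 25 clauses true simultaneously.

The formula is UNSAT (unsatisfiable).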